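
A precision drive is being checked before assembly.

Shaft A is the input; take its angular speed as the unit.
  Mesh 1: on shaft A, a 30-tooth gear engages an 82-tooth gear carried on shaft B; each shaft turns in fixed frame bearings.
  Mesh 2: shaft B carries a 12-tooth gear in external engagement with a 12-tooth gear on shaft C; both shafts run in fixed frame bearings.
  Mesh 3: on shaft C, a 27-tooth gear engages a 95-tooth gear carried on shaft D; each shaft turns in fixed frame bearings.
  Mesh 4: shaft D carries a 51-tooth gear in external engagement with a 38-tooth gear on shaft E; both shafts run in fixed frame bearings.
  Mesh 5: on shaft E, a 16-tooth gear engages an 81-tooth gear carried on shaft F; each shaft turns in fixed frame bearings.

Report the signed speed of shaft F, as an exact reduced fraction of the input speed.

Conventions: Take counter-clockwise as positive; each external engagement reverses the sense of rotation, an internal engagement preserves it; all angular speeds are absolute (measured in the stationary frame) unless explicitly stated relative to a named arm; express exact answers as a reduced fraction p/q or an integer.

5-mesh fixed-axis compound train (all bearings frame-fixed)
mesh 1 [30T→82T]: |ω|/ω_in = 1×30/82 = 15/41, sense flips to −
mesh 2 [12T→12T]: |ω|/ω_in = (15/41)×12/12 = 15/41, sense flips to +
mesh 3 [27T→95T]: |ω|/ω_in = (15/41)×27/95 = 81/779, sense flips to −
mesh 4 [51T→38T]: |ω|/ω_in = (81/779)×51/38 = 4131/29602, sense flips to +
mesh 5 [16T→81T]: |ω|/ω_in = (4131/29602)×16/81 = 408/14801, sense flips to −
signed output speed (× input speed) = -408/14801

-408/14801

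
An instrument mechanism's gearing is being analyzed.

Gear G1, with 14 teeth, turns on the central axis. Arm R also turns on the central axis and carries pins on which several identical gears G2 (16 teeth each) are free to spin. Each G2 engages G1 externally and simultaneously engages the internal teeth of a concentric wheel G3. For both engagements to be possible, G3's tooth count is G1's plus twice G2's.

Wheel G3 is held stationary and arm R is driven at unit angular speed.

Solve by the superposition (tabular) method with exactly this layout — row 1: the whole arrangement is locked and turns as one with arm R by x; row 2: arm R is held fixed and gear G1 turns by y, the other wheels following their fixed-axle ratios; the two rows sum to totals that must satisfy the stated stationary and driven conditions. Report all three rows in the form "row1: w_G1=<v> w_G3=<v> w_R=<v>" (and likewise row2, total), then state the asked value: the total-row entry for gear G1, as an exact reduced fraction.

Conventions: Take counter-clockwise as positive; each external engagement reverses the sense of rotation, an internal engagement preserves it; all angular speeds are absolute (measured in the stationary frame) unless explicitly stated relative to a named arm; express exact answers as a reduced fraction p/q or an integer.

row1: w_G1=1 w_G3=1 w_R=1
row2: w_G1=23/7 w_G3=-1 w_R=0
total: w_G1=30/7 w_G3=0 w_R=1
asked value: 30/7

topology: planetary set — G1 14T / G2 16T / G3 46T, arm = carrier (Willis)
superposition row 1 [locked train]: every member turns x
row 2 — arm fixed, fixed-axis ratios: sun y, ring −(14/46)·y, arm 0
boundary: total ω_ring = x − (14/46)·y = 0 and total ω_arm = x = 1  ⇒  y = 23/7, x = 1
row 2 ring = −(14/46)·23/7 = -1
totals (row 1 + row 2): sun 1 + 23/7 = 30/7, ring 1 + (-1) = 0, arm 1 + 0 = 1
asked cell (total, sun) = 30/7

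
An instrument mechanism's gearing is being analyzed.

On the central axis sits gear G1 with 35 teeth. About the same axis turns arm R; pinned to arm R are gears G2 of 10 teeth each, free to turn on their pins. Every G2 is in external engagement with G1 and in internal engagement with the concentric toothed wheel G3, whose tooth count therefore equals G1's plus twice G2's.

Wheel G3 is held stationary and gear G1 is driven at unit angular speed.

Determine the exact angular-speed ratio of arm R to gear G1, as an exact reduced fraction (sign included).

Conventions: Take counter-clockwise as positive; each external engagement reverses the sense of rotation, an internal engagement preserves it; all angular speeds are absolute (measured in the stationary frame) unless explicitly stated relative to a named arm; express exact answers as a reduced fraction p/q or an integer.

7/18

planetary set (35T centre, 10T on arm, 55T internal) — Willis relation
ring teeth: 35 + 2·10 = 55
35(ω_sun−ω_arm) = −55(ω_ring−ω_arm),  ω_ring = 0, ω_sun = 1
35(1−ω_arm) = −55(0−ω_arm)  ⇒  90·ω_arm = 35  ⇒  ω_arm = 7/18
ω_out/ω_in = 7/18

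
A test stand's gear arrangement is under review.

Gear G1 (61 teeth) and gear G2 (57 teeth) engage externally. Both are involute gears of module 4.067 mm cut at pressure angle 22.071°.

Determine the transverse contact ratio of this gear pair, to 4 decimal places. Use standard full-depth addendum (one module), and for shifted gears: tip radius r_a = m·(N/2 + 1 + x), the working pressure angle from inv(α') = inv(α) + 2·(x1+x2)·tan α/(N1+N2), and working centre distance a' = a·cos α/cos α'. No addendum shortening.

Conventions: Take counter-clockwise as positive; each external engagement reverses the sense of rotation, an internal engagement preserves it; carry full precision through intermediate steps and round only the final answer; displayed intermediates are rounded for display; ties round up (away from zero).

1.6749

recognized (one external pair, fixed centres): single-mesh tooth geometry, m = 4.067, N1 = 61, N2 = 57
base radii: r_b1 = 114.953460, r_b2 = 107.415529
tip radii: r_a1 = 128.110500, r_a2 = 119.976500
no profile shift: α' = α, a' = a
action lengths: √(r_a1²−r_b1²) = 56.550881, √(r_a2²−r_b2²) = 53.444034
base pitch p_b = π·m·cos α = 11.840556
CR = (56.550881 + 53.444034 − 239.953000·sin 22.07100°)/11.840556 = 1.674863
contact ratio ≈ 1.6749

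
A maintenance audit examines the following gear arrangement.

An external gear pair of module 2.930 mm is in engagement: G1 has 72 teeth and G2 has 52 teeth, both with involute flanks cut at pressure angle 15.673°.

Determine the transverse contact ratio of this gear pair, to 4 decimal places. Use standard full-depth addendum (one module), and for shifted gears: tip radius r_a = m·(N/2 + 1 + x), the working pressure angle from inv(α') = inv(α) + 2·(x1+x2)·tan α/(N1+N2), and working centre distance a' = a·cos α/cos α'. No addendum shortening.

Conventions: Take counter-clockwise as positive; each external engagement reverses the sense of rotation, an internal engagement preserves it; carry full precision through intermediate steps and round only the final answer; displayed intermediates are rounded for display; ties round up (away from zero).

recognized (one external pair, fixed centres): single-mesh tooth geometry, m = 2.930, N1 = 72, N2 = 52
base radii: r_b1 = 101.558165, r_b2 = 73.347563
tip radii: r_a1 = 108.410000, r_a2 = 79.110000
no profile shift: α' = α, a' = a
action lengths: √(r_a1²−r_b1²) = 37.929768, √(r_a2²−r_b2²) = 29.639957
base pitch p_b = π·m·cos α = 8.862622
CR = (37.929768 + 29.639957 − 181.660000·sin 15.67300°)/8.862622 = 2.086839
contact ratio ≈ 2.0868

2.0868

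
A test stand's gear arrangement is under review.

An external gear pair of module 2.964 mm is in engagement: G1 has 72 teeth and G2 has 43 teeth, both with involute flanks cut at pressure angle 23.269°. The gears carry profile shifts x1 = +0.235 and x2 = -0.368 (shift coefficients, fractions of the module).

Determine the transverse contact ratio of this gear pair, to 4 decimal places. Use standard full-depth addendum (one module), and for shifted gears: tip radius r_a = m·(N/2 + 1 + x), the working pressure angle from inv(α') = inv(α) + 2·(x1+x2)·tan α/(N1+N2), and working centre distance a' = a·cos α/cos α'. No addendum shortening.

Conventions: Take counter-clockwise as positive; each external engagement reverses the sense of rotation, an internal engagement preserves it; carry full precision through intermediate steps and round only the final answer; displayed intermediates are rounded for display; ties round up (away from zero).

1.6355

single-mesh involute tooth geometry (72T engaging 43T at module 2.964)
base radii: r_b1 = 98.024724, r_b2 = 58.542544
tip radii: r_a1 = 110.364540, r_a2 = 65.599248
inv(α') = inv(23.269°) + 2·(+0.235-0.368)·tan α/(72+43) = 0.02291145  ⇒  α' = 22.95614°
a' = a·cos α / cos α' = 170.4300·cos 23.269°/cos 22.95614° = 170.033275
action lengths: √(r_a1²−r_b1²) = 50.709813, √(r_a2²−r_b2²) = 29.597837
base pitch p_b = π·m·cos α = 8.554271
CR = (50.709813 + 29.597837 − 170.033275·sin 22.95614°)/8.554271 = 1.635463
contact ratio ≈ 1.6355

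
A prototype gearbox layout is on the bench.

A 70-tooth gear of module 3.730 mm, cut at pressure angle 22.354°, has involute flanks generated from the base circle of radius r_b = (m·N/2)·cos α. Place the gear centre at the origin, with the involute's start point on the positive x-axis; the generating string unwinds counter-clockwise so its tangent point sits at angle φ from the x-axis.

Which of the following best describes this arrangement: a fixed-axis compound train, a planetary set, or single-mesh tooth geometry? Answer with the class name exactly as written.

single-mesh tooth geometry

topology: single-mesh involute geometry — m = 3.730, N = 70
classification: single-mesh tooth geometry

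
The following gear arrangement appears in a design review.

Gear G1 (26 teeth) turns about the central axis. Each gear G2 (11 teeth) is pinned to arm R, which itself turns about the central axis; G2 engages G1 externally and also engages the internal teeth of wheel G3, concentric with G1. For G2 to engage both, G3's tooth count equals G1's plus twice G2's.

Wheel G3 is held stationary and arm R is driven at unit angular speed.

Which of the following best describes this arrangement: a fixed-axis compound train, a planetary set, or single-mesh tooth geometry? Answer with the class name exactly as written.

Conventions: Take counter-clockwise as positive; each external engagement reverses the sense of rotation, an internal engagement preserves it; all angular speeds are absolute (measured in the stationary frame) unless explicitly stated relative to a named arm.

class = planetary set [G3 = 26+2·11 = 48; Willis about the carrier]
classification: planetary set

planetary set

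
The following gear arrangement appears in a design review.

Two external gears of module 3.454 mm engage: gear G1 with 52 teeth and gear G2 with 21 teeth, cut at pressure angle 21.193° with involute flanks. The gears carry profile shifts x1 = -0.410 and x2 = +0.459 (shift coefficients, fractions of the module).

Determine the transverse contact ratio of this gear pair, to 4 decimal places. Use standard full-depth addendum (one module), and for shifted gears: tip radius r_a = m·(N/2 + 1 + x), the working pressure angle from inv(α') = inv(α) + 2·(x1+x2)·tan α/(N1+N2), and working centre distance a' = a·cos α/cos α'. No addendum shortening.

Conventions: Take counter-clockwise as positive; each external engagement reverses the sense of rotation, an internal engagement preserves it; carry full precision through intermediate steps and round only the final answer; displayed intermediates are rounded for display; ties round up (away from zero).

1.5243

topology: single-mesh involute geometry — m = 3.454, 52T/21T pair
base radii: r_b1 = 83.730374, r_b2 = 33.814189
tip radii: r_a1 = 91.841860, r_a2 = 41.306386
inv(α') = inv(21.193°) + 2·(-0.410+0.459)·tan α/(52+21) = 0.01836678  ⇒  α' = 21.38937°
a' = a·cos α / cos α' = 126.0710·cos 21.193°/cos 21.38937° = 126.239500
action lengths: √(r_a1²−r_b1²) = 37.737936, √(r_a2²−r_b2²) = 23.723788
base pitch p_b = π·m·cos α = 10.117182
CR = (37.737936 + 23.723788 − 126.239500·sin 21.38937°)/10.117182 = 1.524304
contact ratio ≈ 1.5243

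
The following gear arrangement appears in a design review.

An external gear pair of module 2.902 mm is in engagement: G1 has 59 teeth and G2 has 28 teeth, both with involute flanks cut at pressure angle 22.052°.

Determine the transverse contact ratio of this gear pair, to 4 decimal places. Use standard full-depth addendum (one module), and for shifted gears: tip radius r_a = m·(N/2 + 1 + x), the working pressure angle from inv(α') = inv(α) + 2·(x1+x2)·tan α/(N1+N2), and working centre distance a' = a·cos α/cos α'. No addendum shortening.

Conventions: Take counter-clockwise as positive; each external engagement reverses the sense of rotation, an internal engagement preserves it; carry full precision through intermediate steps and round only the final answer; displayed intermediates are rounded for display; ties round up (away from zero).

class = single-mesh tooth geometry [involute pair 59T × 28T, m = 2.902]
base radii: r_b1 = 79.346144, r_b2 = 37.655797
tip radii: r_a1 = 88.511000, r_a2 = 43.530000
no profile shift: α' = α, a' = a
action lengths: √(r_a1²−r_b1²) = 39.222270, √(r_a2²−r_b2²) = 21.838082
base pitch p_b = π·m·cos α = 8.449941
CR = (39.222270 + 21.838082 − 126.237000·sin 22.05200°)/8.449941 = 1.617163
contact ratio ≈ 1.6172

1.6172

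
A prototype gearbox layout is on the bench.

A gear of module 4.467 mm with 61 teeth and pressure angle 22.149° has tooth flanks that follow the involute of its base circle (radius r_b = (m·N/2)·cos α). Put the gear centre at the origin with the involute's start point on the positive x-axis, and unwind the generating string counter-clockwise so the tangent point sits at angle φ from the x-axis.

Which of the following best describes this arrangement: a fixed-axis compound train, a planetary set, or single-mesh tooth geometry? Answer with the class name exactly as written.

single-mesh tooth geometry

topology: single-mesh involute geometry — m = 4.467, N = 61
classification: single-mesh tooth geometry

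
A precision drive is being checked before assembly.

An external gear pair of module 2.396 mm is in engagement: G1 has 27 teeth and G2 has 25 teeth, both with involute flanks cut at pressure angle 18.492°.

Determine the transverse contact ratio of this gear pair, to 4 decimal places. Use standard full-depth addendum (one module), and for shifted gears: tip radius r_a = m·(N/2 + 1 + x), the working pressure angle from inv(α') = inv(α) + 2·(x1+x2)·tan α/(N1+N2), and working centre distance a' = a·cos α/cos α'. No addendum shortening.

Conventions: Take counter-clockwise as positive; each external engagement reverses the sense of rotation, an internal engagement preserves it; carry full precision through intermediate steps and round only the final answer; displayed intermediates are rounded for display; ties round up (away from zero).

topology: single-mesh involute geometry — m = 2.396, 27T/25T pair
base radii: r_b1 = 30.675910, r_b2 = 28.403620
tip radii: r_a1 = 34.742000, r_a2 = 32.346000
no profile shift: α' = α, a' = a
action lengths: √(r_a1²−r_b1²) = 16.309357, √(r_a2²−r_b2²) = 15.475726
base pitch p_b = π·m·cos α = 7.138608
CR = (16.309357 + 15.475726 − 62.296000·sin 18.49200°)/7.138608 = 1.684715
contact ratio ≈ 1.6847

1.6847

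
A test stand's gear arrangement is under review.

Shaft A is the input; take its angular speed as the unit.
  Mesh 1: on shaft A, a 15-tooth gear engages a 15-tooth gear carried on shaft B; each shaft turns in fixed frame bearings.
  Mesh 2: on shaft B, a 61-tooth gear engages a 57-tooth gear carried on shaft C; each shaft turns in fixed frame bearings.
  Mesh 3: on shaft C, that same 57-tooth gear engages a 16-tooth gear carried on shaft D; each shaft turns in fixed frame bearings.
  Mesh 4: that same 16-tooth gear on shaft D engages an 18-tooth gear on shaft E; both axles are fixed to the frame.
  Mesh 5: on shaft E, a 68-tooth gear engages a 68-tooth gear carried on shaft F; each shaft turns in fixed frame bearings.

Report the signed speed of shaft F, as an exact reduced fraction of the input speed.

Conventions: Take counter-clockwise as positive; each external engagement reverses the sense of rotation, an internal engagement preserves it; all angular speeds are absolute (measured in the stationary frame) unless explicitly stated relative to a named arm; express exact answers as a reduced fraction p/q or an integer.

5-mesh fixed-axis compound train (all bearings frame-fixed)
mesh 1 [15T→15T]: |ω|/ω_in = 1×15/15 = 1, sense flips to −
mesh 2 [61T→57T]: |ω|/ω_in = 1×61/57 = 61/57, sense flips to +
mesh 3 [57T→16T]: |ω|/ω_in = (61/57)×57/16 = 61/16, sense flips to −
mesh 4 [16T→18T]: |ω|/ω_in = (61/16)×16/18 = 61/18, sense flips to +
mesh 5 [68T→68T]: |ω|/ω_in = (61/18)×68/68 = 61/18, sense flips to −
signed output speed (× input speed) = -61/18

-61/18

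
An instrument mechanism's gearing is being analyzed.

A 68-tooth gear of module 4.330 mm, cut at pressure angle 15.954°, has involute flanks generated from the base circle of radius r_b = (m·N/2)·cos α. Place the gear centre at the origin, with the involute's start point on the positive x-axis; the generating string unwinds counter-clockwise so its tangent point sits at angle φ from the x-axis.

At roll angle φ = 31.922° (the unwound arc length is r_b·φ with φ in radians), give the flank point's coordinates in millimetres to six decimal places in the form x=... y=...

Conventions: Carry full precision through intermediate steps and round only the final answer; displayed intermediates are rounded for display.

x=161.842943 y=7.909484

single-mesh involute tooth geometry (68T wheel at module 4.330)
pitch radius r_p = m·N/2 = 4.330·68/2 = 147.220000
base radius r_b = r_p·cos α = 147.220000·cos 15.954° = 141.549480
roll angle φ = 31.922° = 0.55714400 rad
x = r_b·(cos φ + φ·sin φ) = 161.842943
y = r_b·(sin φ − φ·cos φ) = 7.909484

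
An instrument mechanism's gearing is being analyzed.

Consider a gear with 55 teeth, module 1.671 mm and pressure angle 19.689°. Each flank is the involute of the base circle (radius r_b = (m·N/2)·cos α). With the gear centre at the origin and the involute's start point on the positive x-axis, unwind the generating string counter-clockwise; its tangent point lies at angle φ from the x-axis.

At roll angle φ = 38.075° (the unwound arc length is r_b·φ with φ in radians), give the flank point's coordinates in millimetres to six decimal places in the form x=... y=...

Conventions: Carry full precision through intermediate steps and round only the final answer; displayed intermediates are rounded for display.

x=51.790031 y=4.048322

recognized (one wheel, involute flank): single-mesh tooth geometry, m = 1.671, N = 55
pitch radius r_p = m·N/2 = 1.671·55/2 = 45.952500
base radius r_b = r_p·cos α = 45.952500·cos 19.689° = 43.265898
roll angle φ = 38.075° = 0.66453411 rad
x = r_b·(cos φ + φ·sin φ) = 51.790031
y = r_b·(sin φ − φ·cos φ) = 4.048322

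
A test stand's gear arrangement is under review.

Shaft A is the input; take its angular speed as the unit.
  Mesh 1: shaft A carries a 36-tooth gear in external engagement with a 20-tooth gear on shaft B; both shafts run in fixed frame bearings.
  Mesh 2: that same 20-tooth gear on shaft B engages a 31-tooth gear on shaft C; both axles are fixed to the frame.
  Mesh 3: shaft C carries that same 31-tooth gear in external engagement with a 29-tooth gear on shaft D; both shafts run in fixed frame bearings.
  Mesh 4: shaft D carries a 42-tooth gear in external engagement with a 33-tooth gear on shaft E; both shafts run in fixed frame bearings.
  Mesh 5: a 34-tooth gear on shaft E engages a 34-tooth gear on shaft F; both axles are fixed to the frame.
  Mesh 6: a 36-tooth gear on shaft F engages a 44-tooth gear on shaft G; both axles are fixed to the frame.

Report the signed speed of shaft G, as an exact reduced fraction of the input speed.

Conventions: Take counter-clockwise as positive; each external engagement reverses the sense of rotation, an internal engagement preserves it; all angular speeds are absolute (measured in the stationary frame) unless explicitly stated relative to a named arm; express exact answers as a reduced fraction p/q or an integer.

4536/3509

6-mesh fixed-axis compound train (all bearings frame-fixed)
mesh 1 [36T→20T]: |ω|/ω_in = 1×36/20 = 9/5, sense flips to −
mesh 2 [20T→31T]: |ω|/ω_in = (9/5)×20/31 = 36/31, sense flips to +
mesh 3 [31T→29T]: |ω|/ω_in = (36/31)×31/29 = 36/29, sense flips to −
mesh 4 [42T→33T]: |ω|/ω_in = (36/29)×42/33 = 504/319, sense flips to +
mesh 5 [34T→34T]: |ω|/ω_in = (504/319)×34/34 = 504/319, sense flips to −
mesh 6 [36T→44T]: |ω|/ω_in = (504/319)×36/44 = 4536/3509, sense flips to +
signed output speed (× input speed) = 4536/3509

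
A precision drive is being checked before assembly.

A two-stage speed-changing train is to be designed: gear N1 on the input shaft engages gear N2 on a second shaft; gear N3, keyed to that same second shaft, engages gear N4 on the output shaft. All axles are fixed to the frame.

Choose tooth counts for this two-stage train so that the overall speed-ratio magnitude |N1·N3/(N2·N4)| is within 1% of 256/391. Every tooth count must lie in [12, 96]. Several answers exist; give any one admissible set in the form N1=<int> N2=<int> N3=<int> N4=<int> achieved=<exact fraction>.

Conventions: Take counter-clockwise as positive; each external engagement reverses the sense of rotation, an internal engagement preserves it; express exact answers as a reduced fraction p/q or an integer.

2-stage fixed-axis compound train for ratio 256/391
target = 256/391 in lowest terms: an exact hit needs N1·N3 = k·256 and N2·N4 = k·391 for one integer k, every count in [12, 96]; additionally prefer no 1:1 stage (N1 ≠ N2, N3 ≠ N4)
k = 1: N1·N3 = 256 = 16·16, N2·N4 = 391 = 17·23
achieved = 16·16/(17·23) = 256/391; |achieved − target| = 0 ≤ 64/9775 ✓

N1=16 N2=17 N3=16 N4=23 achieved=256/391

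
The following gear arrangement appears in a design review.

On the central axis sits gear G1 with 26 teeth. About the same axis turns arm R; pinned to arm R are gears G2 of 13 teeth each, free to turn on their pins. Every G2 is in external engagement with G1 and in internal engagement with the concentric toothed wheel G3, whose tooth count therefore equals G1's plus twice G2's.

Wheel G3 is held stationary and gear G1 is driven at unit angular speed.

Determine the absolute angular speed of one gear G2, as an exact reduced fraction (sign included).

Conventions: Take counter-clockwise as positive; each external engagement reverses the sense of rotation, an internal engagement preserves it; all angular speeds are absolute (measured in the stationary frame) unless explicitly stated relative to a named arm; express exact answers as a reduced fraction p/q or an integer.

-1

class = planetary set [G3 = 26+2·13 = 52; Willis about the carrier]
ring teeth: 26 + 2·13 = 52
26(ω_sun−ω_arm) = −52(ω_ring−ω_arm),  ω_ring = 0, ω_sun = 1
26(1−ω_arm) = −52(0−ω_arm)  ⇒  78·ω_arm = 26  ⇒  ω_arm = 1/3
sun–planet mesh: 26·(1−1/3) = −13·(ω_p−ω_arm)  ⇒  ω_p−ω_arm = -4/3
ω_p = 1/3 − 4/3 = -1
exact speed ratio = -1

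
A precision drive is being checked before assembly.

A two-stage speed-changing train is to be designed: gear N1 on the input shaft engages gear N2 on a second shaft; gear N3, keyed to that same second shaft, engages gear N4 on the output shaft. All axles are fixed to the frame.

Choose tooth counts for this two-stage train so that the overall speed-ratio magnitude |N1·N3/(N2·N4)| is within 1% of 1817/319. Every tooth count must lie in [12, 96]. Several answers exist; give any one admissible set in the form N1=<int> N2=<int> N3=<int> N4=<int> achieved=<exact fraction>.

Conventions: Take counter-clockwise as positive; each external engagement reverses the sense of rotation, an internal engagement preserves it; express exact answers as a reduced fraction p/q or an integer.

N1=46 N2=22 N3=79 N4=29 achieved=1817/319

topology: fixed-axis compound train — 2 stages, target 1817/319
target = 1817/319 in lowest terms: an exact hit needs N1·N3 = k·1817 and N2·N4 = k·319 for one integer k, every count in [12, 96]; additionally prefer no 1:1 stage (N1 ≠ N2, N3 ≠ N4)
k = 1: no 1:1-free in-range split of k·1817 and k·319 into factor pairs; take k = 2
k = 2: N1·N3 = 3634 = 46·79, N2·N4 = 638 = 22·29
achieved = 46·79/(22·29) = 1817/319; |achieved − target| = 0 ≤ 1817/31900 ✓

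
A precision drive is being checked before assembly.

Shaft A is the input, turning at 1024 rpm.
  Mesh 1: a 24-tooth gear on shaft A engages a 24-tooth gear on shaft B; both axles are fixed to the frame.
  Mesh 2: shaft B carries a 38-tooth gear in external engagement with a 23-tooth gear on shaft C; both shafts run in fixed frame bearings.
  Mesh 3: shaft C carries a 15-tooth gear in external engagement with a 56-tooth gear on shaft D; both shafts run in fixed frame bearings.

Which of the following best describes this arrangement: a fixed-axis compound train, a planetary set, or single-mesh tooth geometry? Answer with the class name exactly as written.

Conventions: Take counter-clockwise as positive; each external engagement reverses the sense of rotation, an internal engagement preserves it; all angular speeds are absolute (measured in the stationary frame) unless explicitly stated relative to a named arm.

fixed-axis compound train

class = fixed-axis compound train [3 meshes; 3 ratios multiply, 3 sense flips]
classification: fixed-axis compound train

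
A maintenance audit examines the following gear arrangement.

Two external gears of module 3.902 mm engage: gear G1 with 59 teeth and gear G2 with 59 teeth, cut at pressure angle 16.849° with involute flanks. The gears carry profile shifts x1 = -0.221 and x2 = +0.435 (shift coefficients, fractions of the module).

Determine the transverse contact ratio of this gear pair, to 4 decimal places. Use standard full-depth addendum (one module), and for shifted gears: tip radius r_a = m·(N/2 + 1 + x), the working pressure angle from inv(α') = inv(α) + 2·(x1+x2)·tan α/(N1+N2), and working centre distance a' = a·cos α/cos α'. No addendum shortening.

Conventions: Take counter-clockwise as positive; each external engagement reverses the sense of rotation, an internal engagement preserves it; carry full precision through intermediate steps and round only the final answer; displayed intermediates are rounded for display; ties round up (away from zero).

1.9191

single-mesh involute tooth geometry (59T engaging 59T at module 3.902)
base radii: r_b1 = 110.167597, r_b2 = 110.167597
tip radii: r_a1 = 118.148658, r_a2 = 120.708370
inv(α') = inv(16.849°) + 2·(-0.221+0.435)·tan α/(59+59) = 0.00987916  ⇒  α' = 17.50748°
a' = a·cos α / cos α' = 230.2180·cos 16.849°/cos 17.50748° = 231.037385
action lengths: √(r_a1²−r_b1²) = 42.687305, √(r_a2²−r_b2²) = 49.331645
base pitch p_b = π·m·cos α = 11.732261
CR = (42.687305 + 49.331645 − 231.037385·sin 17.50748°)/11.732261 = 1.919143
contact ratio ≈ 1.9191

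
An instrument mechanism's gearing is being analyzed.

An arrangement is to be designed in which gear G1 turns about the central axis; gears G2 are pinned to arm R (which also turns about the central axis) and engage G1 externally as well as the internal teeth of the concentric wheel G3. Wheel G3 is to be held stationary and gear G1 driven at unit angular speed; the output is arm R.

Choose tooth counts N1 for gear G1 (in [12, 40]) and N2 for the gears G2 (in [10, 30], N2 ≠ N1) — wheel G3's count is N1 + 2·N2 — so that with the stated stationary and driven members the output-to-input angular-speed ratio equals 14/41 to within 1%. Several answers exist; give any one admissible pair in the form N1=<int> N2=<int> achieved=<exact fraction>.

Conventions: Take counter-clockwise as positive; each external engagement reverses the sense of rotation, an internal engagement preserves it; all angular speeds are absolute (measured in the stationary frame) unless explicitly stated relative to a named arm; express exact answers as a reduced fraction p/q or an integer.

N1=28 N2=13 achieved=14/41

topology: planetary set — design target 14/41, arm = carrier (Willis)
Willis with ω_ring = 0: ω_arm/ω_sun = N1/(N1+N3); set equal to 14/41  ⇒  N3/N1 = 1/(14/41) − 1 = 27/14
N3 = N1 + 2·N2  ⇒  N2/N1 = (N3/N1 − 1)/2 = (27/14 − 1)/2 = 13/28
smallest multiple with N1 ≥ 12 and N2 ≥ 10: k = 1  ⇒  N1 = 1·28 = 28, N2 = 1·13 = 13 (N1 ≤ 40, N2 ≤ 30, N2 ≠ N1 ✓), N3 = 28 + 2·13 = 54
check: N1/(N1+N3) with N1 = 28, N3 = 54 gives 14/41; |achieved − target| = 0 ≤ 7/2050 ✓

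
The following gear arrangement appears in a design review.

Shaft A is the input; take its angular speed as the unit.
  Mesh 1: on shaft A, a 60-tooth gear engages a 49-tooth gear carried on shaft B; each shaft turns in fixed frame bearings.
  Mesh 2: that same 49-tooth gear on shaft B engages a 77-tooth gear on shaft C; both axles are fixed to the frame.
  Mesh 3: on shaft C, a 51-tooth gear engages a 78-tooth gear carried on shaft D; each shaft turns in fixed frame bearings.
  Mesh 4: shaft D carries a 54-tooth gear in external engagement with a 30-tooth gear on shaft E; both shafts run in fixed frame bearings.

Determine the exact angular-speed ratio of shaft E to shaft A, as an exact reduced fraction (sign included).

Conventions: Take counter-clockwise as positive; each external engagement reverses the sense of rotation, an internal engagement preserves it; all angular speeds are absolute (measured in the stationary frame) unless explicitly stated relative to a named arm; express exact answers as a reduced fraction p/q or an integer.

918/1001

class = fixed-axis compound train [4 meshes; 4 ratios multiply, 4 sense flips]
mesh 1 [60T→49T]: running ratio 60/49, sense −
mesh 2 [49T→77T]: running ratio 60/77, sense +
mesh 3 [51T→78T]: running ratio 510/1001, sense −
mesh 4 [54T→30T]: running ratio 918/1001, sense +
ω_out/ω_in = 918/1001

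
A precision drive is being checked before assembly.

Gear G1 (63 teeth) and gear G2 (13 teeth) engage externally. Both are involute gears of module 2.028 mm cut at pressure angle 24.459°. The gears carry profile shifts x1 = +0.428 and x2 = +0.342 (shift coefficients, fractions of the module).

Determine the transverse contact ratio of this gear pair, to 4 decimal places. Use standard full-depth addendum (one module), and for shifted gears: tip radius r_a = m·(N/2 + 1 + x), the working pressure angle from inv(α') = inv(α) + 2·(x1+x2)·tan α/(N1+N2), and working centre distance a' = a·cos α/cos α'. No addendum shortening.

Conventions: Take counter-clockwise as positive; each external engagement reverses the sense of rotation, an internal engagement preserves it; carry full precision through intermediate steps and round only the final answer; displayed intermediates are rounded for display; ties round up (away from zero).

class = single-mesh tooth geometry [involute pair 63T × 13T, m = 2.028]
base radii: r_b1 = 58.149088, r_b2 = 11.999018
tip radii: r_a1 = 66.777984, r_a2 = 15.903576
inv(α') = inv(24.459°) + 2·(+0.428+0.342)·tan α/(63+13) = 0.03718920  ⇒  α' = 26.75525°
a' = a·cos α / cos α' = 77.0640·cos 24.459°/cos 26.75525° = 78.558791
action lengths: √(r_a1²−r_b1²) = 32.832647, √(r_a2²−r_b2²) = 10.437782
base pitch p_b = π·m·cos α = 5.799389
CR = (32.832647 + 10.437782 − 78.558791·sin 26.75525°)/5.799389 = 1.363042
contact ratio ≈ 1.3630

1.3630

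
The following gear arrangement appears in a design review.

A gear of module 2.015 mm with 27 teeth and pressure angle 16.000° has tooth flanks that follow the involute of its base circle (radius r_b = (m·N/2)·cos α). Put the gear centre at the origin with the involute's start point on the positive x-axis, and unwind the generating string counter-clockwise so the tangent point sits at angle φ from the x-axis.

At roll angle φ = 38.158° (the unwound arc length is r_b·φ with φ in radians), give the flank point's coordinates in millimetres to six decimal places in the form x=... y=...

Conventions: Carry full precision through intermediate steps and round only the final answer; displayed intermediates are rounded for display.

x=31.320299 y=2.462249

class = single-mesh tooth geometry [base-circle involute, m = 2.015, 27T]
pitch radius r_p = m·N/2 = 2.015·27/2 = 27.202500
base radius r_b = r_p·cos α = 27.202500·cos 16.000° = 26.148721
roll angle φ = 38.158° = 0.66598274 rad
x = r_b·(cos φ + φ·sin φ) = 31.320299
y = r_b·(sin φ − φ·cos φ) = 2.462249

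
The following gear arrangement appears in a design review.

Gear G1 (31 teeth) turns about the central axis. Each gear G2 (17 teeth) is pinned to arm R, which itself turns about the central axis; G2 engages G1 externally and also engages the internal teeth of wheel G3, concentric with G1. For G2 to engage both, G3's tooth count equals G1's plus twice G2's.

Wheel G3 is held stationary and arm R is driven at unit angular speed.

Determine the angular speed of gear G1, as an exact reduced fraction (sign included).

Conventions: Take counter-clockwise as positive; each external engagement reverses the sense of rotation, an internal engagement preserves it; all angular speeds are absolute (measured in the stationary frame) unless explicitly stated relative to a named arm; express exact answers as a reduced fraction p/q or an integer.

topology: planetary set — G1 31T / G2 17T / G3 65T, arm = carrier (Willis)
ring teeth: 31 + 2·17 = 65
31(ω_sun−ω_arm) = −65(ω_ring−ω_arm),  ω_ring = 0, ω_arm = 1
ω_sun = 1 − (65/31)(0−1) = 96/31
exact speed ratio = 96/31

96/31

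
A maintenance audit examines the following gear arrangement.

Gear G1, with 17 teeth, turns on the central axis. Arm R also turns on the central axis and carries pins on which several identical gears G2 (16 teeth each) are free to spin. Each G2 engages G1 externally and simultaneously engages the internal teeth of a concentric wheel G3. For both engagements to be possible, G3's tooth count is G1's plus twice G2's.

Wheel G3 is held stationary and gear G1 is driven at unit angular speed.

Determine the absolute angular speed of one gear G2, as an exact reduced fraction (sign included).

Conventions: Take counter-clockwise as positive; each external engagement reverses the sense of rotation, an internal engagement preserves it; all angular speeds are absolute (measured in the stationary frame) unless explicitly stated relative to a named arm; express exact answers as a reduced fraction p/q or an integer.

-17/32

planetary set (17T centre, 16T on arm, 49T internal) — Willis relation
ring teeth: 17 + 2·16 = 49
17(ω_sun−ω_arm) = −49(ω_ring−ω_arm),  ω_ring = 0, ω_sun = 1
17(1−ω_arm) = −49(0−ω_arm)  ⇒  66·ω_arm = 17  ⇒  ω_arm = 17/66
sun–planet mesh: 17·(1−17/66) = −16·(ω_p−ω_arm)  ⇒  ω_p−ω_arm = -833/1056
ω_p = 17/66 − 833/1056 = -17/32
exact speed ratio = -17/32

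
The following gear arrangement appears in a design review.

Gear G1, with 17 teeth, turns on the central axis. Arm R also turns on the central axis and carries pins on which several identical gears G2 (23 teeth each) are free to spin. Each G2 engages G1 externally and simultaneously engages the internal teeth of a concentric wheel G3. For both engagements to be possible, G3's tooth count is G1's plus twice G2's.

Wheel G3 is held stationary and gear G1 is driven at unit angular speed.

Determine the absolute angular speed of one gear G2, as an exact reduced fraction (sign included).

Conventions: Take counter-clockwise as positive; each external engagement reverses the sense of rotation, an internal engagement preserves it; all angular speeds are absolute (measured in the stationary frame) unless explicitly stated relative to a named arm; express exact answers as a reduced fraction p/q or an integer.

recognized (axles ride arm R): planetary set, 17/23/63 teeth
ring teeth: 17 + 2·23 = 63
17(ω_sun−ω_arm) = −63(ω_ring−ω_arm),  ω_ring = 0, ω_sun = 1
17(1−ω_arm) = −63(0−ω_arm)  ⇒  80·ω_arm = 17  ⇒  ω_arm = 17/80
sun–planet mesh: 17·(1−17/80) = −23·(ω_p−ω_arm)  ⇒  ω_p−ω_arm = -1071/1840
ω_p = 17/80 − 1071/1840 = -17/46
exact speed ratio = -17/46

-17/46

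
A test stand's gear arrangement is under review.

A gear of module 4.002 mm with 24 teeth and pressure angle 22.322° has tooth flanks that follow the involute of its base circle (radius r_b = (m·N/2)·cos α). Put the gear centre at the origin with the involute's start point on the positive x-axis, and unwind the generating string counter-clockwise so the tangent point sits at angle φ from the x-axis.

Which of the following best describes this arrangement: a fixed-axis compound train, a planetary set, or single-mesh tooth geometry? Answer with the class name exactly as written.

topology: single-mesh involute geometry — m = 4.002, N = 24
classification: single-mesh tooth geometry

single-mesh tooth geometry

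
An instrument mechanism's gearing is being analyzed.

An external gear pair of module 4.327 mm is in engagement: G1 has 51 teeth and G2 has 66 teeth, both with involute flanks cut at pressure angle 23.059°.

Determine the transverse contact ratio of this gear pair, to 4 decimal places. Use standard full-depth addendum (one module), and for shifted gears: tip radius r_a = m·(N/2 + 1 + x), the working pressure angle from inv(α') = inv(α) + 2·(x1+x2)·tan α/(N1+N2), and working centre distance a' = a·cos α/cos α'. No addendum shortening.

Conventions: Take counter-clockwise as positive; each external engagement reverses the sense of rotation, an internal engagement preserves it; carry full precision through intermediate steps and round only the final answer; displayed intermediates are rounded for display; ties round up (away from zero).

single-mesh involute tooth geometry (51T engaging 66T at module 4.327)
base radii: r_b1 = 101.522676, r_b2 = 131.382286
tip radii: r_a1 = 114.665500, r_a2 = 147.118000
no profile shift: α' = α, a' = a
action lengths: √(r_a1²−r_b1²) = 53.304063, √(r_a2²−r_b2²) = 66.199703
base pitch p_b = π·m·cos α = 12.507564
CR = (53.304063 + 66.199703 − 253.129500·sin 23.05900°)/12.507564 = 1.627680
contact ratio ≈ 1.6277

1.6277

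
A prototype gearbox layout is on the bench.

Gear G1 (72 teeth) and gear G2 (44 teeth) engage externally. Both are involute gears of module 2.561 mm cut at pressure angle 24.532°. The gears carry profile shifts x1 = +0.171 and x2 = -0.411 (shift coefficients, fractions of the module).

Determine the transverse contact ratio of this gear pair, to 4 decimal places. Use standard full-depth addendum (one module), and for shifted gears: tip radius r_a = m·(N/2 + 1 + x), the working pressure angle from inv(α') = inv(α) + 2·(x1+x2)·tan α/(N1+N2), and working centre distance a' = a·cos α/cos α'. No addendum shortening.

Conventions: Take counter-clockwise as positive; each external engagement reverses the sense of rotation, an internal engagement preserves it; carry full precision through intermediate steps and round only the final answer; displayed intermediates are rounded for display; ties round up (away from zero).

1.5967

single-mesh involute tooth geometry (72T engaging 44T at module 2.561)
base radii: r_b1 = 83.873423, r_b2 = 51.255981
tip radii: r_a1 = 95.194931, r_a2 = 57.850429
inv(α') = inv(24.532°) + 2·(+0.171-0.411)·tan α/(72+44) = 0.02634820  ⇒  α' = 23.99958°
a' = a·cos α / cos α' = 148.5380·cos 24.532°/cos 23.99958° = 147.917060
action lengths: √(r_a1²−r_b1²) = 45.025813, √(r_a2²−r_b2²) = 26.823433
base pitch p_b = π·m·cos α = 7.319337
CR = (45.025813 + 26.823433 − 147.917060·sin 23.99958°)/7.319337 = 1.596723
contact ratio ≈ 1.5967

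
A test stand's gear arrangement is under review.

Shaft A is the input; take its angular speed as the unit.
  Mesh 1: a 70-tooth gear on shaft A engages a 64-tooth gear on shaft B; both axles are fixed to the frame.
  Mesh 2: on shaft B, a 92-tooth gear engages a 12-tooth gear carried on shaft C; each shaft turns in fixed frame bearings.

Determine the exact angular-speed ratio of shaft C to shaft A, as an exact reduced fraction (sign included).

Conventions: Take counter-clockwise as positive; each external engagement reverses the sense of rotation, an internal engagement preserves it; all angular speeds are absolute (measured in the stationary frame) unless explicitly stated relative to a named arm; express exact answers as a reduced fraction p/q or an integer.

805/96

class = fixed-axis compound train [2 meshes; 2 ratios multiply, 2 sense flips]
mesh 1 [70T→64T]: running ratio 35/32, sense −
mesh 2 [92T→12T]: running ratio 805/96, sense +
ω_out/ω_in = 805/96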